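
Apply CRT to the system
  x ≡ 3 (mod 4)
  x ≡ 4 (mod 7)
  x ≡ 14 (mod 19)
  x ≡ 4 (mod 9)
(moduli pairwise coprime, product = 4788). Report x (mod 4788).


Product of moduli M = 4 · 7 · 19 · 9 = 4788.
Merge one congruence at a time:
  Start: x ≡ 3 (mod 4).
  Combine with x ≡ 4 (mod 7); new modulus lcm = 28.
    Write x = 3 + 4·t and substitute into x ≡ 4 (mod 7): 4·t ≡ 4 − 3 = 1 (mod 7).
    The inverse of 4 mod 7 is 2 (since 4·2 = 8 = 1·7 + 1), so t ≡ 2·1 = 2 ≡ 2 (mod 7).
    Then x = 3 + 4·2 = 11, valid modulo lcm(4, 7) = 28: x ≡ 11 (mod 28).
  Combine with x ≡ 14 (mod 19); new modulus lcm = 532.
    Write x = 11 + 28·t and substitute into x ≡ 14 (mod 19): 28·t ≡ 14 − 11 = 3 (mod 19).
    Reduce coefficients mod 19: 9·t ≡ 3 (mod 19).
    The inverse of 9 mod 19 is 17 (since 9·17 = 153 = 8·19 + 1), so t ≡ 17·3 = 51 ≡ 13 (mod 19).
    Then x = 11 + 28·13 = 375, valid modulo lcm(28, 19) = 532: x ≡ 375 (mod 532).
  Combine with x ≡ 4 (mod 9); new modulus lcm = 4788.
    Write x = 375 + 532·t and substitute into x ≡ 4 (mod 9): 532·t ≡ 4 − 375 = -371 (mod 9).
    Reduce coefficients mod 9: 1·t ≡ 7 (mod 9).
    So t ≡ 7 (mod 9).
    Then x = 375 + 532·7 = 4099, valid modulo lcm(532, 9) = 4788: x ≡ 4099 (mod 4788).
Verify against each original: 4099 mod 4 = 3, 4099 mod 7 = 4, 4099 mod 19 = 14, 4099 mod 9 = 4.

x ≡ 4099 (mod 4788).


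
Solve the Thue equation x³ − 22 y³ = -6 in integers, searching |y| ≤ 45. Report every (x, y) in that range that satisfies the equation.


The equation is x³ - 22y³ = -6. For fixed y, x³ = 22·y³ − 6, so a solution requires the RHS to be a perfect cube.
Strategy: iterate y from -45 to 45, compute RHS = 22·y³ − 6, and check whether it is a (positive or negative) perfect cube.
Check small values of y:
  y = 0: RHS = -6 is not a perfect cube.
  y = 1: RHS = 16 is not a perfect cube.
  y = -1: RHS = -28 is not a perfect cube.
  y = 2: RHS = 170 is not a perfect cube.
  y = -2: RHS = -182 is not a perfect cube.
  y = 3: RHS = 588 is not a perfect cube.
  y = -3: RHS = -600 is not a perfect cube.
Continuing, at y = 5: RHS = 2744 = (14)³ ⇒ x = 14 works.
Searching the remaining y in |y| ≤ 45 finds no further solutions.
Collected solutions: (14, 5).

Solutions (with |y| ≤ 45): (14, 5).


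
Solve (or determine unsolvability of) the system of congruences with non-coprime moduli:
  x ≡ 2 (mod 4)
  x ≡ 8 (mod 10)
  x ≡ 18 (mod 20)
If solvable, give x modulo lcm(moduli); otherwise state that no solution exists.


Moduli 4, 10, 20 are not pairwise coprime, so CRT works modulo lcm(m_i) when all pairwise compatibility conditions hold.
Pairwise compatibility: gcd(m_i, m_j) must divide a_i - a_j for every pair.
Merge one congruence at a time:
  Start: x ≡ 2 (mod 4).
  Combine with x ≡ 8 (mod 10): gcd(4, 10) = 2; 8 - 2 = 6, which IS divisible by 2, so compatible.
    Write x = 2 + 4·t and substitute into x ≡ 8 (mod 10): 4·t ≡ 8 − 2 = 6 (mod 10).
    Divide the congruence (and modulus) by g = 2: 2·t ≡ 3 (mod 5).
    The inverse of 2 mod 5 is 3 (since 2·3 = 6 = 1·5 + 1), so t ≡ 3·3 = 9 ≡ 4 (mod 5).
    Then x = 2 + 4·4 = 18, valid modulo lcm(4, 10) = 20: x ≡ 18 (mod 20).
  Combine with x ≡ 18 (mod 20): gcd(20, 20) = 20; 18 - 18 = 0, which IS divisible by 20, so compatible.
    Write x = 18 + 20·t and substitute into x ≡ 18 (mod 20): 20·t ≡ 18 − 18 = 0 (mod 20).
    Divide the congruence (and modulus) by g = 20: 1·t ≡ 0 (mod 1).
    Modulo 1 every t works; take t = 0.
    Then x = 18 + 20·0 = 18, valid modulo lcm(20, 20) = 20: x ≡ 18 (mod 20).
Verify: 18 mod 4 = 2, 18 mod 10 = 8, 18 mod 20 = 18.

x ≡ 18 (mod 20).


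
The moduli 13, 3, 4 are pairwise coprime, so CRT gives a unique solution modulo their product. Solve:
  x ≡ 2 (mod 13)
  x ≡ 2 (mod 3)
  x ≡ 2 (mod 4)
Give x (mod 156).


Moduli 13, 3, 4 are pairwise coprime; by CRT there is a unique solution modulo M = 13 · 3 · 4 = 156.
Solve pairwise, accumulating the modulus:
  Start with x ≡ 2 (mod 13).
  Combine with x ≡ 2 (mod 3): since gcd(13, 3) = 1, we get a unique residue mod 39.
    Write x = 2 + 13·t and substitute into x ≡ 2 (mod 3): 13·t ≡ 2 − 2 = 0 (mod 3).
    Reduce coefficients mod 3: 1·t ≡ 0 (mod 3).
    So t ≡ 0 (mod 3).
    Then x = 2 + 13·0 = 2, valid modulo lcm(13, 3) = 39: x ≡ 2 (mod 39).
  Combine with x ≡ 2 (mod 4): since gcd(39, 4) = 1, we get a unique residue mod 156.
    Write x = 2 + 39·t and substitute into x ≡ 2 (mod 4): 39·t ≡ 2 − 2 = 0 (mod 4).
    Reduce coefficients mod 4: 3·t ≡ 0 (mod 4).
    The inverse of 3 mod 4 is 3 (since 3·3 = 9 = 2·4 + 1), so t ≡ 3·0 = 0 ≡ 0 (mod 4).
    Then x = 2 + 39·0 = 2, valid modulo lcm(39, 4) = 156: x ≡ 2 (mod 156).
Verify: 2 mod 13 = 2 ✓, 2 mod 3 = 2 ✓, 2 mod 4 = 2 ✓.

x ≡ 2 (mod 156).


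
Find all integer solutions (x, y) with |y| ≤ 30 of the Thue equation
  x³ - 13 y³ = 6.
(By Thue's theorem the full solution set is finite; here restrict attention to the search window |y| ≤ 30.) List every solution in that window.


The equation is x³ - 13y³ = 6. For fixed y, x³ = 13·y³ + 6, so a solution requires the RHS to be a perfect cube.
Strategy: iterate y from -30 to 30, compute RHS = 13·y³ + 6, and check whether it is a (positive or negative) perfect cube.
Check small values of y:
  y = 0: RHS = 6 is not a perfect cube.
  y = 1: RHS = 19 is not a perfect cube.
  y = -1: RHS = -7 is not a perfect cube.
  y = 2: RHS = 110 is not a perfect cube.
  y = -2: RHS = -98 is not a perfect cube.
  y = 3: RHS = 357 is not a perfect cube.
  y = -3: RHS = -345 is not a perfect cube.
Continuing the search up to |y| = 30 finds no solutions either.
No (x, y) in the scanned range satisfies the equation.

No integer solutions with |y| ≤ 30.


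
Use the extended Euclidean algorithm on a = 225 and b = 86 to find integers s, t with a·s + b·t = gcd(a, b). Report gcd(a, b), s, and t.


Euclidean algorithm on (225, 86) — divide until remainder is 0:
  225 = 2 · 86 + 53
  86 = 1 · 53 + 33
  53 = 1 · 33 + 20
  33 = 1 · 20 + 13
  20 = 1 · 13 + 7
  13 = 1 · 7 + 6
  7 = 1 · 6 + 1
  6 = 6 · 1 + 0
gcd(225, 86) = 1.
Track Bezout coefficients alongside the remainders: start with r₀ = 225 = a·1 + b·0 (s = 1, t = 0) and r₁ = 86 = a·0 + b·1 (s = 0, t = 1); each new remainder r_{k+1} = r_{k-1} − q_k·r_k inherits s_{k+1} = s_{k-1} − q_k·s_k, t_{k+1} = t_{k-1} − q_k·t_k, so r_k = a·s_k + b·t_k at every step:
  q = 2: r = 53, s = 1 − 2·0 = 1, t = 0 − 2·1 = -2  (check: 225·1 + 86·(-2) = 53)
  q = 1: r = 33, s = 0 − 1·1 = -1, t = 1 − 1·(-2) = 3  (check: 225·(-1) + 86·3 = 33)
  q = 1: r = 20, s = 1 − 1·(-1) = 2, t = -2 − 1·3 = -5  (check: 225·2 + 86·(-5) = 20)
  q = 1: r = 13, s = -1 − 1·2 = -3, t = 3 − 1·(-5) = 8  (check: 225·(-3) + 86·8 = 13)
  q = 1: r = 7, s = 2 − 1·(-3) = 5, t = -5 − 1·8 = -13  (check: 225·5 + 86·(-13) = 7)
  q = 1: r = 6, s = -3 − 1·5 = -8, t = 8 − 1·(-13) = 21  (check: 225·(-8) + 86·21 = 6)
  q = 1: r = 1, s = 5 − 1·(-8) = 13, t = -13 − 1·21 = -34  (check: 225·13 + 86·(-34) = 1)
The row with r = 1 (the gcd) gives the Bezout coefficients s = 13, t = -34.
Result: 225 · (13) + 86 · (-34) = 1.

gcd(225, 86) = 1; s = 13, t = -34 (check: 225·13 + 86·(-34) = 1).


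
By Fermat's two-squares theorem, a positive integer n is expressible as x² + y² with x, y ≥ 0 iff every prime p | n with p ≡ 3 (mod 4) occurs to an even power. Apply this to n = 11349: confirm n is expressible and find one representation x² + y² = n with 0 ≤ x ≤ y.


Step 1: Factor n = 11349 = 3^2 · 13 · 97.
Step 2: Check the mod-4 condition on each prime factor: 3 ≡ 3 (mod 4), exponent 2 (must be even); 13 ≡ 1 (mod 4), exponent 1; 97 ≡ 1 (mod 4), exponent 1.
All primes ≡ 3 (mod 4) appear to even exponent (or don't appear), so by the two-squares theorem n IS expressible as a sum of two squares.
Step 3: Build a representation. Group n = k² · m with k = 3 and m = 13 · 97 = 1261 (a product of primes ≡ 1 (mod 4)); a representation of m scales to one of n via (k·x)² + (k·y)² = k²(x² + y²). Each prime p ≡ 1 (mod 4) is itself a sum of two squares; find a² by testing p − a² for a perfect square:
  13: 13 − 1² = 12, 13 − 2² = 9 = 3² ⇒ 13 = 2² + 3².
  97: 97 − 1² = 96, 97 − 2² = 93, 97 − 3² = 88, 97 − 4² = 81 = 9² ⇒ 97 = 4² + 9².
  Combine using the Brahmagupta–Fibonacci identity (a² + b²)(c² + d²) = (ac − bd)² + (ad + bc)² = (ac + bd)² + (ad − bc)²:
  13 · 97 = 1261: from (2² + 3²)(4² + 9²), take (2·4 − 3·9, 2·9 + 3·4) = (8 − 27, 18 + 12) = (-19, 30); dropping signs (only squares matter) gives (19, 30); check 19² + 30² = 361 + 900 = 1261 ✓.
  Scale by k = 3: (3·19, 3·30) = (57, 90).
Step 4: Order so x ≤ y and verify: 57² + 90² = 3249 + 8100 = 11349 = n. ✓

n = 11349 = 57² + 90² (one valid representation with x ≤ y).


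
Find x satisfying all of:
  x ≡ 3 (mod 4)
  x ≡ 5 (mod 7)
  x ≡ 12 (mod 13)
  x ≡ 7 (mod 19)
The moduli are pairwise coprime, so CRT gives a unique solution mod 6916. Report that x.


Product of moduli M = 4 · 7 · 13 · 19 = 6916.
Merge one congruence at a time:
  Start: x ≡ 3 (mod 4).
  Combine with x ≡ 5 (mod 7); new modulus lcm = 28.
    Write x = 3 + 4·t and substitute into x ≡ 5 (mod 7): 4·t ≡ 5 − 3 = 2 (mod 7).
    The inverse of 4 mod 7 is 2 (since 4·2 = 8 = 1·7 + 1), so t ≡ 2·2 = 4 ≡ 4 (mod 7).
    Then x = 3 + 4·4 = 19, valid modulo lcm(4, 7) = 28: x ≡ 19 (mod 28).
  Combine with x ≡ 12 (mod 13); new modulus lcm = 364.
    Write x = 19 + 28·t and substitute into x ≡ 12 (mod 13): 28·t ≡ 12 − 19 = -7 (mod 13).
    Reduce coefficients mod 13: 2·t ≡ 6 (mod 13).
    The inverse of 2 mod 13 is 7 (since 2·7 = 14 = 1·13 + 1), so t ≡ 7·6 = 42 ≡ 3 (mod 13).
    Then x = 19 + 28·3 = 103, valid modulo lcm(28, 13) = 364: x ≡ 103 (mod 364).
  Combine with x ≡ 7 (mod 19); new modulus lcm = 6916.
    Write x = 103 + 364·t and substitute into x ≡ 7 (mod 19): 364·t ≡ 7 − 103 = -96 (mod 19).
    Reduce coefficients mod 19: 3·t ≡ 18 (mod 19).
    The inverse of 3 mod 19 is 13 (since 3·13 = 39 = 2·19 + 1), so t ≡ 13·18 = 234 ≡ 6 (mod 19).
    Then x = 103 + 364·6 = 2287, valid modulo lcm(364, 19) = 6916: x ≡ 2287 (mod 6916).
Verify against each original: 2287 mod 4 = 3, 2287 mod 7 = 5, 2287 mod 13 = 12, 2287 mod 19 = 7.

x ≡ 2287 (mod 6916).


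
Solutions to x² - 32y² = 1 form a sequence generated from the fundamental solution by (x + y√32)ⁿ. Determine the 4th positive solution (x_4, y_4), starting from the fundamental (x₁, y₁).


Step 1: Find the fundamental solution (x₁, y₁) of x² - 32y² = 1.
  Expand √32 as a continued fraction. a₀ = ⌊√32⌋ = 5; iterate m_{k+1} = d_k·a_k − m_k, d_{k+1} = (32 − m_{k+1}²)/d_k, a_{k+1} = ⌊(a₀ + m_{k+1})/d_{k+1}⌋ (starting m₀ = 0, d₀ = 1), with convergents p_k = a_k·p_{k-1} + p_{k-2}, q_k = a_k·q_{k-1} + q_{k-2} (p₋₁ = 1, q₋₁ = 0):
  k = 0: a₀ = 5; p₀/q₀ = 5/1; p₀² − 32·q₀² = 25 − 32 = -7.
  k = 1: m = 5, d = 7, a = ⌊(5 + 5)/7⌋ = 1; p/q = (1·5 + 1)/(1·1 + 0) = 6/1; p² − 32·q² = 36 − 32 = 4.
  k = 2: m = 2, d = 4, a = ⌊(5 + 2)/4⌋ = 1; p/q = (1·6 + 5)/(1·1 + 1) = 11/2; p² − 32·q² = 121 − 128 = -7.
  k = 3: m = 2, d = 7, a = ⌊(5 + 2)/7⌋ = 1; p/q = (1·11 + 6)/(1·2 + 1) = 17/3; p² − 32·q² = 289 − 288 = 1.
  The first convergent with p² − 32·q² = 1 gives the fundamental solution (x₁, y₁) = (17, 3).
Step 2: Apply the recurrence (x_{n+1}, y_{n+1}) = (x₁x_n + 32y₁y_n, x₁y_n + y₁x_n) repeatedly.
  From (x_1, y_1) = (17, 3): x_2 = 17·17 + 32·3·3 = 577; y_2 = 17·3 + 3·17 = 102.
  From (x_2, y_2) = (577, 102): x_3 = 17·577 + 32·3·102 = 19601; y_3 = 17·102 + 3·577 = 3465.
  From (x_3, y_3) = (19601, 3465): x_4 = 17·19601 + 32·3·3465 = 665857; y_4 = 17·3465 + 3·19601 = 117708.
Step 3: Verify x_4² - 32·y_4² = 443365544449 - 443365544448 = 1 (should be 1). ✓

(x_1, y_1) = (17, 3); (x_4, y_4) = (665857, 117708).


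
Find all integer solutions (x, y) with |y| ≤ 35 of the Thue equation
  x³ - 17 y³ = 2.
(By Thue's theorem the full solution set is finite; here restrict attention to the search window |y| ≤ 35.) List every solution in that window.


The equation is x³ - 17y³ = 2. For fixed y, x³ = 17·y³ + 2, so a solution requires the RHS to be a perfect cube.
Strategy: iterate y from -35 to 35, compute RHS = 17·y³ + 2, and check whether it is a (positive or negative) perfect cube.
Check small values of y:
  y = 0: RHS = 2 is not a perfect cube.
  y = 1: RHS = 19 is not a perfect cube.
  y = -1: RHS = -15 is not a perfect cube.
  y = 2: RHS = 138 is not a perfect cube.
  y = -2: RHS = -134 is not a perfect cube.
  y = 3: RHS = 461 is not a perfect cube.
  y = -3: RHS = -457 is not a perfect cube.
Continuing the search up to |y| = 35 finds no solutions either.
No (x, y) in the scanned range satisfies the equation.

No integer solutions with |y| ≤ 35.


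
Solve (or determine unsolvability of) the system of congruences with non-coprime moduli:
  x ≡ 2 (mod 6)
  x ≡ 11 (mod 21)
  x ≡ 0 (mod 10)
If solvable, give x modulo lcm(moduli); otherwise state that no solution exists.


Moduli 6, 21, 10 are not pairwise coprime, so CRT works modulo lcm(m_i) when all pairwise compatibility conditions hold.
Pairwise compatibility: gcd(m_i, m_j) must divide a_i - a_j for every pair.
Merge one congruence at a time:
  Start: x ≡ 2 (mod 6).
  Combine with x ≡ 11 (mod 21): gcd(6, 21) = 3; 11 - 2 = 9, which IS divisible by 3, so compatible.
    Write x = 2 + 6·t and substitute into x ≡ 11 (mod 21): 6·t ≡ 11 − 2 = 9 (mod 21).
    Divide the congruence (and modulus) by g = 3: 2·t ≡ 3 (mod 7).
    The inverse of 2 mod 7 is 4 (since 2·4 = 8 = 1·7 + 1), so t ≡ 4·3 = 12 ≡ 5 (mod 7).
    Then x = 2 + 6·5 = 32, valid modulo lcm(6, 21) = 42: x ≡ 32 (mod 42).
  Combine with x ≡ 0 (mod 10): gcd(42, 10) = 2; 0 - 32 = -32, which IS divisible by 2, so compatible.
    Write x = 32 + 42·t and substitute into x ≡ 0 (mod 10): 42·t ≡ 0 − 32 = -32 (mod 10).
    Divide the congruence (and modulus) by g = 2: 21·t ≡ -16 (mod 5).
    Reduce coefficients mod 5: 1·t ≡ 4 (mod 5).
    So t ≡ 4 (mod 5).
    Then x = 32 + 42·4 = 200, valid modulo lcm(42, 10) = 210: x ≡ 200 (mod 210).
Verify: 200 mod 6 = 2, 200 mod 21 = 11, 200 mod 10 = 0.

x ≡ 200 (mod 210).


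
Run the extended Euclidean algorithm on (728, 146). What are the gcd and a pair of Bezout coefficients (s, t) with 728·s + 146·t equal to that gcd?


Euclidean algorithm on (728, 146) — divide until remainder is 0:
  728 = 4 · 146 + 144
  146 = 1 · 144 + 2
  144 = 72 · 2 + 0
gcd(728, 146) = 2.
Track Bezout coefficients alongside the remainders: start with r₀ = 728 = a·1 + b·0 (s = 1, t = 0) and r₁ = 146 = a·0 + b·1 (s = 0, t = 1); each new remainder r_{k+1} = r_{k-1} − q_k·r_k inherits s_{k+1} = s_{k-1} − q_k·s_k, t_{k+1} = t_{k-1} − q_k·t_k, so r_k = a·s_k + b·t_k at every step:
  q = 4: r = 144, s = 1 − 4·0 = 1, t = 0 − 4·1 = -4  (check: 728·1 + 146·(-4) = 144)
  q = 1: r = 2, s = 0 − 1·1 = -1, t = 1 − 1·(-4) = 5  (check: 728·(-1) + 146·5 = 2)
The row with r = 2 (the gcd) gives the Bezout coefficients s = -1, t = 5.
Result: 728 · (-1) + 146 · (5) = 2.

gcd(728, 146) = 2; s = -1, t = 5 (check: 728·(-1) + 146·5 = 2).


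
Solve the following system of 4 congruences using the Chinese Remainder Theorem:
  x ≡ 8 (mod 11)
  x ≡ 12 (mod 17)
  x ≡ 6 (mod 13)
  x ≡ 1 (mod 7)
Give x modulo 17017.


Product of moduli M = 11 · 17 · 13 · 7 = 17017.
Merge one congruence at a time:
  Start: x ≡ 8 (mod 11).
  Combine with x ≡ 12 (mod 17); new modulus lcm = 187.
    Write x = 8 + 11·t and substitute into x ≡ 12 (mod 17): 11·t ≡ 12 − 8 = 4 (mod 17).
    The inverse of 11 mod 17 is 14 (since 11·14 = 154 = 9·17 + 1), so t ≡ 14·4 = 56 ≡ 5 (mod 17).
    Then x = 8 + 11·5 = 63, valid modulo lcm(11, 17) = 187: x ≡ 63 (mod 187).
  Combine with x ≡ 6 (mod 13); new modulus lcm = 2431.
    Write x = 63 + 187·t and substitute into x ≡ 6 (mod 13): 187·t ≡ 6 − 63 = -57 (mod 13).
    Reduce coefficients mod 13: 5·t ≡ 8 (mod 13).
    The inverse of 5 mod 13 is 8 (since 5·8 = 40 = 3·13 + 1), so t ≡ 8·8 = 64 ≡ 12 (mod 13).
    Then x = 63 + 187·12 = 2307, valid modulo lcm(187, 13) = 2431: x ≡ 2307 (mod 2431).
  Combine with x ≡ 1 (mod 7); new modulus lcm = 17017.
    Write x = 2307 + 2431·t and substitute into x ≡ 1 (mod 7): 2431·t ≡ 1 − 2307 = -2306 (mod 7).
    Reduce coefficients mod 7: 2·t ≡ 4 (mod 7).
    The inverse of 2 mod 7 is 4 (since 2·4 = 8 = 1·7 + 1), so t ≡ 4·4 = 16 ≡ 2 (mod 7).
    Then x = 2307 + 2431·2 = 7169, valid modulo lcm(2431, 7) = 17017: x ≡ 7169 (mod 17017).
Verify against each original: 7169 mod 11 = 8, 7169 mod 17 = 12, 7169 mod 13 = 6, 7169 mod 7 = 1.

x ≡ 7169 (mod 17017).


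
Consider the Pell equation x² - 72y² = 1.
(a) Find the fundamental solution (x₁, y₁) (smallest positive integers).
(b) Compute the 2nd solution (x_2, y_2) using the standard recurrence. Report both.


Step 1: Find the fundamental solution (x₁, y₁) of x² - 72y² = 1.
  Expand √72 as a continued fraction. a₀ = ⌊√72⌋ = 8; iterate m_{k+1} = d_k·a_k − m_k, d_{k+1} = (72 − m_{k+1}²)/d_k, a_{k+1} = ⌊(a₀ + m_{k+1})/d_{k+1}⌋ (starting m₀ = 0, d₀ = 1), with convergents p_k = a_k·p_{k-1} + p_{k-2}, q_k = a_k·q_{k-1} + q_{k-2} (p₋₁ = 1, q₋₁ = 0):
  k = 0: a₀ = 8; p₀/q₀ = 8/1; p₀² − 72·q₀² = 64 − 72 = -8.
  k = 1: m = 8, d = 8, a = ⌊(8 + 8)/8⌋ = 2; p/q = (2·8 + 1)/(2·1 + 0) = 17/2; p² − 72·q² = 289 − 288 = 1.
  The first convergent with p² − 72·q² = 1 gives the fundamental solution (x₁, y₁) = (17, 2).
Step 2: Apply the recurrence (x_{n+1}, y_{n+1}) = (x₁x_n + 72y₁y_n, x₁y_n + y₁x_n) repeatedly.
  From (x_1, y_1) = (17, 2): x_2 = 17·17 + 72·2·2 = 577; y_2 = 17·2 + 2·17 = 68.
Step 3: Verify x_2² - 72·y_2² = 332929 - 332928 = 1 (should be 1). ✓

(x_1, y_1) = (17, 2); (x_2, y_2) = (577, 68).


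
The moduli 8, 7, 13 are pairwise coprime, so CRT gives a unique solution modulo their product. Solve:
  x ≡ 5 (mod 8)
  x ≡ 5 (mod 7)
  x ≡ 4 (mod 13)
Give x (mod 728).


Moduli 8, 7, 13 are pairwise coprime; by CRT there is a unique solution modulo M = 8 · 7 · 13 = 728.
Solve pairwise, accumulating the modulus:
  Start with x ≡ 5 (mod 8).
  Combine with x ≡ 5 (mod 7): since gcd(8, 7) = 1, we get a unique residue mod 56.
    Write x = 5 + 8·t and substitute into x ≡ 5 (mod 7): 8·t ≡ 5 − 5 = 0 (mod 7).
    Reduce coefficients mod 7: 1·t ≡ 0 (mod 7).
    So t ≡ 0 (mod 7).
    Then x = 5 + 8·0 = 5, valid modulo lcm(8, 7) = 56: x ≡ 5 (mod 56).
  Combine with x ≡ 4 (mod 13): since gcd(56, 13) = 1, we get a unique residue mod 728.
    Write x = 5 + 56·t and substitute into x ≡ 4 (mod 13): 56·t ≡ 4 − 5 = -1 (mod 13).
    Reduce coefficients mod 13: 4·t ≡ 12 (mod 13).
    The inverse of 4 mod 13 is 10 (since 4·10 = 40 = 3·13 + 1), so t ≡ 10·12 = 120 ≡ 3 (mod 13).
    Then x = 5 + 56·3 = 173, valid modulo lcm(56, 13) = 728: x ≡ 173 (mod 728).
Verify: 173 mod 8 = 5 ✓, 173 mod 7 = 5 ✓, 173 mod 13 = 4 ✓.

x ≡ 173 (mod 728).


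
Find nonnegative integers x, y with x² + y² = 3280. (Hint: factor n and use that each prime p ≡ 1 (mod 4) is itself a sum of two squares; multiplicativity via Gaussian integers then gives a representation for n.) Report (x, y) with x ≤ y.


Step 1: Factor n = 3280 = 2^4 · 5 · 41.
Step 2: Check the mod-4 condition on each prime factor: 2 = 2 (special); 5 ≡ 1 (mod 4), exponent 1; 41 ≡ 1 (mod 4), exponent 1.
All primes ≡ 3 (mod 4) appear to even exponent (or don't appear), so by the two-squares theorem n IS expressible as a sum of two squares.
Step 3: Build a representation. Group n = k² · m with k = 4 and m = 5 · 41 = 205 (a product of primes ≡ 1 (mod 4)); a representation of m scales to one of n via (k·x)² + (k·y)² = k²(x² + y²). Each prime p ≡ 1 (mod 4) is itself a sum of two squares; find a² by testing p − a² for a perfect square:
  5: 5 − 1² = 4 = 2² ⇒ 5 = 1² + 2².
  41: 41 − 1² = 40, 41 − 2² = 37, 41 − 3² = 32, 41 − 4² = 25 = 5² ⇒ 41 = 4² + 5².
  Combine using the Brahmagupta–Fibonacci identity (a² + b²)(c² + d²) = (ac − bd)² + (ad + bc)² = (ac + bd)² + (ad − bc)²:
  5 · 41 = 205: from (1² + 2²)(4² + 5²), take (1·4 − 2·5, 1·5 + 2·4) = (4 − 10, 5 + 8) = (-6, 13); dropping signs (only squares matter) gives (6, 13); check 6² + 13² = 36 + 169 = 205 ✓.
  Scale by k = 4: (4·6, 4·13) = (24, 52).
Step 4: Order so x ≤ y and verify: 24² + 52² = 576 + 2704 = 3280 = n. ✓

n = 3280 = 24² + 52² (one valid representation with x ≤ y).


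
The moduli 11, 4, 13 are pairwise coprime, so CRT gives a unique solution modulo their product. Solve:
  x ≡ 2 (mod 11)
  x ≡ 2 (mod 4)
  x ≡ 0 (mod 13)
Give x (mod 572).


Moduli 11, 4, 13 are pairwise coprime; by CRT there is a unique solution modulo M = 11 · 4 · 13 = 572.
Solve pairwise, accumulating the modulus:
  Start with x ≡ 2 (mod 11).
  Combine with x ≡ 2 (mod 4): since gcd(11, 4) = 1, we get a unique residue mod 44.
    Write x = 2 + 11·t and substitute into x ≡ 2 (mod 4): 11·t ≡ 2 − 2 = 0 (mod 4).
    Reduce coefficients mod 4: 3·t ≡ 0 (mod 4).
    The inverse of 3 mod 4 is 3 (since 3·3 = 9 = 2·4 + 1), so t ≡ 3·0 = 0 ≡ 0 (mod 4).
    Then x = 2 + 11·0 = 2, valid modulo lcm(11, 4) = 44: x ≡ 2 (mod 44).
  Combine with x ≡ 0 (mod 13): since gcd(44, 13) = 1, we get a unique residue mod 572.
    Write x = 2 + 44·t and substitute into x ≡ 0 (mod 13): 44·t ≡ 0 − 2 = -2 (mod 13).
    Reduce coefficients mod 13: 5·t ≡ 11 (mod 13).
    The inverse of 5 mod 13 is 8 (since 5·8 = 40 = 3·13 + 1), so t ≡ 8·11 = 88 ≡ 10 (mod 13).
    Then x = 2 + 44·10 = 442, valid modulo lcm(44, 13) = 572: x ≡ 442 (mod 572).
Verify: 442 mod 11 = 2 ✓, 442 mod 4 = 2 ✓, 442 mod 13 = 0 ✓.

x ≡ 442 (mod 572).


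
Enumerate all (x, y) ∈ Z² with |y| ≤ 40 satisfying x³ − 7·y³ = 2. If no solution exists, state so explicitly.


The equation is x³ - 7y³ = 2. For fixed y, x³ = 7·y³ + 2, so a solution requires the RHS to be a perfect cube.
Strategy: iterate y from -40 to 40, compute RHS = 7·y³ + 2, and check whether it is a (positive or negative) perfect cube.
Check small values of y:
  y = 0: RHS = 2 is not a perfect cube.
  y = 1: RHS = 9 is not a perfect cube.
  y = -1: RHS = -5 is not a perfect cube.
  y = 2: RHS = 58 is not a perfect cube.
  y = -2: RHS = -54 is not a perfect cube.
  y = 3: RHS = 191 is not a perfect cube.
  y = -3: RHS = -187 is not a perfect cube.
Continuing the search up to |y| = 40 finds no solutions either.
No (x, y) in the scanned range satisfies the equation.

No integer solutions with |y| ≤ 40.


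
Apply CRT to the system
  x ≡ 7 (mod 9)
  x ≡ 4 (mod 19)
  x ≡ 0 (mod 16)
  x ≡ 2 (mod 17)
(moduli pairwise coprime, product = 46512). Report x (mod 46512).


Product of moduli M = 9 · 19 · 16 · 17 = 46512.
Merge one congruence at a time:
  Start: x ≡ 7 (mod 9).
  Combine with x ≡ 4 (mod 19); new modulus lcm = 171.
    Write x = 7 + 9·t and substitute into x ≡ 4 (mod 19): 9·t ≡ 4 − 7 = -3 (mod 19).
    Reduce coefficients mod 19: 9·t ≡ 16 (mod 19).
    The inverse of 9 mod 19 is 17 (since 9·17 = 153 = 8·19 + 1), so t ≡ 17·16 = 272 ≡ 6 (mod 19).
    Then x = 7 + 9·6 = 61, valid modulo lcm(9, 19) = 171: x ≡ 61 (mod 171).
  Combine with x ≡ 0 (mod 16); new modulus lcm = 2736.
    Write x = 61 + 171·t and substitute into x ≡ 0 (mod 16): 171·t ≡ 0 − 61 = -61 (mod 16).
    Reduce coefficients mod 16: 11·t ≡ 3 (mod 16).
    The inverse of 11 mod 16 is 3 (since 11·3 = 33 = 2·16 + 1), so t ≡ 3·3 = 9 ≡ 9 (mod 16).
    Then x = 61 + 171·9 = 1600, valid modulo lcm(171, 16) = 2736: x ≡ 1600 (mod 2736).
  Combine with x ≡ 2 (mod 17); new modulus lcm = 46512.
    Write x = 1600 + 2736·t and substitute into x ≡ 2 (mod 17): 2736·t ≡ 2 − 1600 = -1598 (mod 17).
    Reduce coefficients mod 17: 16·t ≡ 0 (mod 17).
    The inverse of 16 mod 17 is 16 (since 16·16 = 256 = 15·17 + 1), so t ≡ 16·0 = 0 ≡ 0 (mod 17).
    Then x = 1600 + 2736·0 = 1600, valid modulo lcm(2736, 17) = 46512: x ≡ 1600 (mod 46512).
Verify against each original: 1600 mod 9 = 7, 1600 mod 19 = 4, 1600 mod 16 = 0, 1600 mod 17 = 2.

x ≡ 1600 (mod 46512).


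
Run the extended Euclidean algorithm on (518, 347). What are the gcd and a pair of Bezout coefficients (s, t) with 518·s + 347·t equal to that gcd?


Euclidean algorithm on (518, 347) — divide until remainder is 0:
  518 = 1 · 347 + 171
  347 = 2 · 171 + 5
  171 = 34 · 5 + 1
  5 = 5 · 1 + 0
gcd(518, 347) = 1.
Track Bezout coefficients alongside the remainders: start with r₀ = 518 = a·1 + b·0 (s = 1, t = 0) and r₁ = 347 = a·0 + b·1 (s = 0, t = 1); each new remainder r_{k+1} = r_{k-1} − q_k·r_k inherits s_{k+1} = s_{k-1} − q_k·s_k, t_{k+1} = t_{k-1} − q_k·t_k, so r_k = a·s_k + b·t_k at every step:
  q = 1: r = 171, s = 1 − 1·0 = 1, t = 0 − 1·1 = -1  (check: 518·1 + 347·(-1) = 171)
  q = 2: r = 5, s = 0 − 2·1 = -2, t = 1 − 2·(-1) = 3  (check: 518·(-2) + 347·3 = 5)
  q = 34: r = 1, s = 1 − 34·(-2) = 69, t = -1 − 34·3 = -103  (check: 518·69 + 347·(-103) = 1)
The row with r = 1 (the gcd) gives the Bezout coefficients s = 69, t = -103.
Result: 518 · (69) + 347 · (-103) = 1.

gcd(518, 347) = 1; s = 69, t = -103 (check: 518·69 + 347·(-103) = 1).


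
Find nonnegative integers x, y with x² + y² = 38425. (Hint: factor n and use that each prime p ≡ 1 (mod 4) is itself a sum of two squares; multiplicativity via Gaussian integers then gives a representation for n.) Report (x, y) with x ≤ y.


Step 1: Factor n = 38425 = 5^2 · 29 · 53.
Step 2: Check the mod-4 condition on each prime factor: 5 ≡ 1 (mod 4), exponent 2; 29 ≡ 1 (mod 4), exponent 1; 53 ≡ 1 (mod 4), exponent 1.
All primes ≡ 3 (mod 4) appear to even exponent (or don't appear), so by the two-squares theorem n IS expressible as a sum of two squares.
Step 3: Build a representation. Group n = k² · m with k = 5 and m = 29 · 53 = 1537 (a product of primes ≡ 1 (mod 4)); a representation of m scales to one of n via (k·x)² + (k·y)² = k²(x² + y²). Each prime p ≡ 1 (mod 4) is itself a sum of two squares; find a² by testing p − a² for a perfect square:
  29: 29 − 1² = 28, 29 − 2² = 25 = 5² ⇒ 29 = 2² + 5².
  53: 53 − 1² = 52, 53 − 2² = 49 = 7² ⇒ 53 = 2² + 7².
  Combine using the Brahmagupta–Fibonacci identity (a² + b²)(c² + d²) = (ac − bd)² + (ad + bc)² = (ac + bd)² + (ad − bc)²:
  29 · 53 = 1537: from (2² + 5²)(2² + 7²), take (2·2 − 5·7, 2·7 + 5·2) = (4 − 35, 14 + 10) = (-31, 24); dropping signs (only squares matter) gives (31, 24); check 31² + 24² = 961 + 576 = 1537 ✓.
  Scale by k = 5: (5·31, 5·24) = (155, 120).
Step 4: Order so x ≤ y and verify: 120² + 155² = 14400 + 24025 = 38425 = n. ✓

n = 38425 = 120² + 155² (one valid representation with x ≤ y).


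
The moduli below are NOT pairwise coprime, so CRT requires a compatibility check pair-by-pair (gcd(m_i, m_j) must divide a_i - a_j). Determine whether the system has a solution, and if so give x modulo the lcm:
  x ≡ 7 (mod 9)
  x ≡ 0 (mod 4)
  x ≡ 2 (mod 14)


Moduli 9, 4, 14 are not pairwise coprime, so CRT works modulo lcm(m_i) when all pairwise compatibility conditions hold.
Pairwise compatibility: gcd(m_i, m_j) must divide a_i - a_j for every pair.
Merge one congruence at a time:
  Start: x ≡ 7 (mod 9).
  Combine with x ≡ 0 (mod 4): gcd(9, 4) = 1; 0 - 7 = -7, which IS divisible by 1, so compatible.
    Write x = 7 + 9·t and substitute into x ≡ 0 (mod 4): 9·t ≡ 0 − 7 = -7 (mod 4).
    Reduce coefficients mod 4: 1·t ≡ 1 (mod 4).
    So t ≡ 1 (mod 4).
    Then x = 7 + 9·1 = 16, valid modulo lcm(9, 4) = 36: x ≡ 16 (mod 36).
  Combine with x ≡ 2 (mod 14): gcd(36, 14) = 2; 2 - 16 = -14, which IS divisible by 2, so compatible.
    Write x = 16 + 36·t and substitute into x ≡ 2 (mod 14): 36·t ≡ 2 − 16 = -14 (mod 14).
    Divide the congruence (and modulus) by g = 2: 18·t ≡ -7 (mod 7).
    Reduce coefficients mod 7: 4·t ≡ 0 (mod 7).
    The inverse of 4 mod 7 is 2 (since 4·2 = 8 = 1·7 + 1), so t ≡ 2·0 = 0 ≡ 0 (mod 7).
    Then x = 16 + 36·0 = 16, valid modulo lcm(36, 14) = 252: x ≡ 16 (mod 252).
Verify: 16 mod 9 = 7, 16 mod 4 = 0, 16 mod 14 = 2.

x ≡ 16 (mod 252).


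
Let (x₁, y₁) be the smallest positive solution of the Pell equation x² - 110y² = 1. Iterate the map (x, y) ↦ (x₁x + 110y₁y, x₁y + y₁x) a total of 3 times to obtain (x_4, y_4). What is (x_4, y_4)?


Step 1: Find the fundamental solution (x₁, y₁) of x² - 110y² = 1.
  Expand √110 as a continued fraction. a₀ = ⌊√110⌋ = 10; iterate m_{k+1} = d_k·a_k − m_k, d_{k+1} = (110 − m_{k+1}²)/d_k, a_{k+1} = ⌊(a₀ + m_{k+1})/d_{k+1}⌋ (starting m₀ = 0, d₀ = 1), with convergents p_k = a_k·p_{k-1} + p_{k-2}, q_k = a_k·q_{k-1} + q_{k-2} (p₋₁ = 1, q₋₁ = 0):
  k = 0: a₀ = 10; p₀/q₀ = 10/1; p₀² − 110·q₀² = 100 − 110 = -10.
  k = 1: m = 10, d = 10, a = ⌊(10 + 10)/10⌋ = 2; p/q = (2·10 + 1)/(2·1 + 0) = 21/2; p² − 110·q² = 441 − 440 = 1.
  The first convergent with p² − 110·q² = 1 gives the fundamental solution (x₁, y₁) = (21, 2).
Step 2: Apply the recurrence (x_{n+1}, y_{n+1}) = (x₁x_n + 110y₁y_n, x₁y_n + y₁x_n) repeatedly.
  From (x_1, y_1) = (21, 2): x_2 = 21·21 + 110·2·2 = 881; y_2 = 21·2 + 2·21 = 84.
  From (x_2, y_2) = (881, 84): x_3 = 21·881 + 110·2·84 = 36981; y_3 = 21·84 + 2·881 = 3526.
  From (x_3, y_3) = (36981, 3526): x_4 = 21·36981 + 110·2·3526 = 1552321; y_4 = 21·3526 + 2·36981 = 148008.
Step 3: Verify x_4² - 110·y_4² = 2409700487041 - 2409700487040 = 1 (should be 1). ✓

(x_1, y_1) = (21, 2); (x_4, y_4) = (1552321, 148008).


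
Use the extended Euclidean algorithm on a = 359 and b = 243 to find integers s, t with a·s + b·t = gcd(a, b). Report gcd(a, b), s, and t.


Euclidean algorithm on (359, 243) — divide until remainder is 0:
  359 = 1 · 243 + 116
  243 = 2 · 116 + 11
  116 = 10 · 11 + 6
  11 = 1 · 6 + 5
  6 = 1 · 5 + 1
  5 = 5 · 1 + 0
gcd(359, 243) = 1.
Track Bezout coefficients alongside the remainders: start with r₀ = 359 = a·1 + b·0 (s = 1, t = 0) and r₁ = 243 = a·0 + b·1 (s = 0, t = 1); each new remainder r_{k+1} = r_{k-1} − q_k·r_k inherits s_{k+1} = s_{k-1} − q_k·s_k, t_{k+1} = t_{k-1} − q_k·t_k, so r_k = a·s_k + b·t_k at every step:
  q = 1: r = 116, s = 1 − 1·0 = 1, t = 0 − 1·1 = -1  (check: 359·1 + 243·(-1) = 116)
  q = 2: r = 11, s = 0 − 2·1 = -2, t = 1 − 2·(-1) = 3  (check: 359·(-2) + 243·3 = 11)
  q = 10: r = 6, s = 1 − 10·(-2) = 21, t = -1 − 10·3 = -31  (check: 359·21 + 243·(-31) = 6)
  q = 1: r = 5, s = -2 − 1·21 = -23, t = 3 − 1·(-31) = 34  (check: 359·(-23) + 243·34 = 5)
  q = 1: r = 1, s = 21 − 1·(-23) = 44, t = -31 − 1·34 = -65  (check: 359·44 + 243·(-65) = 1)
The row with r = 1 (the gcd) gives the Bezout coefficients s = 44, t = -65.
Result: 359 · (44) + 243 · (-65) = 1.

gcd(359, 243) = 1; s = 44, t = -65 (check: 359·44 + 243·(-65) = 1).


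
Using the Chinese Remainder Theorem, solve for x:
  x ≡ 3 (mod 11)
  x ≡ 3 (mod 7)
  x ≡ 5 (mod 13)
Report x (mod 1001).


Moduli 11, 7, 13 are pairwise coprime; by CRT there is a unique solution modulo M = 11 · 7 · 13 = 1001.
Solve pairwise, accumulating the modulus:
  Start with x ≡ 3 (mod 11).
  Combine with x ≡ 3 (mod 7): since gcd(11, 7) = 1, we get a unique residue mod 77.
    Write x = 3 + 11·t and substitute into x ≡ 3 (mod 7): 11·t ≡ 3 − 3 = 0 (mod 7).
    Reduce coefficients mod 7: 4·t ≡ 0 (mod 7).
    The inverse of 4 mod 7 is 2 (since 4·2 = 8 = 1·7 + 1), so t ≡ 2·0 = 0 ≡ 0 (mod 7).
    Then x = 3 + 11·0 = 3, valid modulo lcm(11, 7) = 77: x ≡ 3 (mod 77).
  Combine with x ≡ 5 (mod 13): since gcd(77, 13) = 1, we get a unique residue mod 1001.
    Write x = 3 + 77·t and substitute into x ≡ 5 (mod 13): 77·t ≡ 5 − 3 = 2 (mod 13).
    Reduce coefficients mod 13: 12·t ≡ 2 (mod 13).
    The inverse of 12 mod 13 is 12 (since 12·12 = 144 = 11·13 + 1), so t ≡ 12·2 = 24 ≡ 11 (mod 13).
    Then x = 3 + 77·11 = 850, valid modulo lcm(77, 13) = 1001: x ≡ 850 (mod 1001).
Verify: 850 mod 11 = 3 ✓, 850 mod 7 = 3 ✓, 850 mod 13 = 5 ✓.

x ≡ 850 (mod 1001).


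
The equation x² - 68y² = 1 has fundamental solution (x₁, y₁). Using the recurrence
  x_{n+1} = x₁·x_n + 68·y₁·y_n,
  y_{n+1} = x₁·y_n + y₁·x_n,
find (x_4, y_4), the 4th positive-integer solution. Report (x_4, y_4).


Step 1: Find the fundamental solution (x₁, y₁) of x² - 68y² = 1.
  Expand √68 as a continued fraction. a₀ = ⌊√68⌋ = 8; iterate m_{k+1} = d_k·a_k − m_k, d_{k+1} = (68 − m_{k+1}²)/d_k, a_{k+1} = ⌊(a₀ + m_{k+1})/d_{k+1}⌋ (starting m₀ = 0, d₀ = 1), with convergents p_k = a_k·p_{k-1} + p_{k-2}, q_k = a_k·q_{k-1} + q_{k-2} (p₋₁ = 1, q₋₁ = 0):
  k = 0: a₀ = 8; p₀/q₀ = 8/1; p₀² − 68·q₀² = 64 − 68 = -4.
  k = 1: m = 8, d = 4, a = ⌊(8 + 8)/4⌋ = 4; p/q = (4·8 + 1)/(4·1 + 0) = 33/4; p² − 68·q² = 1089 − 1088 = 1.
  The first convergent with p² − 68·q² = 1 gives the fundamental solution (x₁, y₁) = (33, 4).
Step 2: Apply the recurrence (x_{n+1}, y_{n+1}) = (x₁x_n + 68y₁y_n, x₁y_n + y₁x_n) repeatedly.
  From (x_1, y_1) = (33, 4): x_2 = 33·33 + 68·4·4 = 2177; y_2 = 33·4 + 4·33 = 264.
  From (x_2, y_2) = (2177, 264): x_3 = 33·2177 + 68·4·264 = 143649; y_3 = 33·264 + 4·2177 = 17420.
  From (x_3, y_3) = (143649, 17420): x_4 = 33·143649 + 68·4·17420 = 9478657; y_4 = 33·17420 + 4·143649 = 1149456.
Step 3: Verify x_4² - 68·y_4² = 89844938523649 - 89844938523648 = 1 (should be 1). ✓

(x_1, y_1) = (33, 4); (x_4, y_4) = (9478657, 1149456).


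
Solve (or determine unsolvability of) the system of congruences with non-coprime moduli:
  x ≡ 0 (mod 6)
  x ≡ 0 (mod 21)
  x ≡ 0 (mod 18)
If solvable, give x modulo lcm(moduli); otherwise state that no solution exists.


Moduli 6, 21, 18 are not pairwise coprime, so CRT works modulo lcm(m_i) when all pairwise compatibility conditions hold.
Pairwise compatibility: gcd(m_i, m_j) must divide a_i - a_j for every pair.
Merge one congruence at a time:
  Start: x ≡ 0 (mod 6).
  Combine with x ≡ 0 (mod 21): gcd(6, 21) = 3; 0 - 0 = 0, which IS divisible by 3, so compatible.
    Write x = 0 + 6·t and substitute into x ≡ 0 (mod 21): 6·t ≡ 0 − 0 = 0 (mod 21).
    Divide the congruence (and modulus) by g = 3: 2·t ≡ 0 (mod 7).
    The inverse of 2 mod 7 is 4 (since 2·4 = 8 = 1·7 + 1), so t ≡ 4·0 = 0 ≡ 0 (mod 7).
    Then x = 0 + 6·0 = 0, valid modulo lcm(6, 21) = 42: x ≡ 0 (mod 42).
  Combine with x ≡ 0 (mod 18): gcd(42, 18) = 6; 0 - 0 = 0, which IS divisible by 6, so compatible.
    Write x = 0 + 42·t and substitute into x ≡ 0 (mod 18): 42·t ≡ 0 − 0 = 0 (mod 18).
    Divide the congruence (and modulus) by g = 6: 7·t ≡ 0 (mod 3).
    Reduce coefficients mod 3: 1·t ≡ 0 (mod 3).
    So t ≡ 0 (mod 3).
    Then x = 0 + 42·0 = 0, valid modulo lcm(42, 18) = 126: x ≡ 0 (mod 126).
Verify: 0 mod 6 = 0, 0 mod 21 = 0, 0 mod 18 = 0.

x ≡ 0 (mod 126).


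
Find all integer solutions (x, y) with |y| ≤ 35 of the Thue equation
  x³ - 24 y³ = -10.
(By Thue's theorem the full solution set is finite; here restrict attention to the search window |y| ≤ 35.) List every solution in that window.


The equation is x³ - 24y³ = -10. For fixed y, x³ = 24·y³ − 10, so a solution requires the RHS to be a perfect cube.
Strategy: iterate y from -35 to 35, compute RHS = 24·y³ − 10, and check whether it is a (positive or negative) perfect cube.
Check small values of y:
  y = 0: RHS = -10 is not a perfect cube.
  y = 1: RHS = 14 is not a perfect cube.
  y = -1: RHS = -34 is not a perfect cube.
  y = 2: RHS = 182 is not a perfect cube.
  y = -2: RHS = -202 is not a perfect cube.
  y = 3: RHS = 638 is not a perfect cube.
  y = -3: RHS = -658 is not a perfect cube.
Continuing the search up to |y| = 35 finds no solutions either.
No (x, y) in the scanned range satisfies the equation.

No integer solutions with |y| ≤ 35.


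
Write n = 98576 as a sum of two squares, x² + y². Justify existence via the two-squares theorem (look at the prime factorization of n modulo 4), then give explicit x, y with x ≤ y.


Step 1: Factor n = 98576 = 2^4 · 61 · 101.
Step 2: Check the mod-4 condition on each prime factor: 2 = 2 (special); 61 ≡ 1 (mod 4), exponent 1; 101 ≡ 1 (mod 4), exponent 1.
All primes ≡ 3 (mod 4) appear to even exponent (or don't appear), so by the two-squares theorem n IS expressible as a sum of two squares.
Step 3: Build a representation. Group n = k² · m with k = 4 and m = 61 · 101 = 6161 (a product of primes ≡ 1 (mod 4)); a representation of m scales to one of n via (k·x)² + (k·y)² = k²(x² + y²). Each prime p ≡ 1 (mod 4) is itself a sum of two squares; find a² by testing p − a² for a perfect square:
  61: 61 − 1² = 60, 61 − 2² = 57, 61 − 3² = 52, 61 − 4² = 45, 61 − 5² = 36 = 6² ⇒ 61 = 5² + 6².
  101: 101 − 1² = 100 = 10² ⇒ 101 = 1² + 10².
  Combine using the Brahmagupta–Fibonacci identity (a² + b²)(c² + d²) = (ac − bd)² + (ad + bc)² = (ac + bd)² + (ad − bc)²:
  61 · 101 = 6161: from (5² + 6²)(1² + 10²), take (5·1 − 6·10, 5·10 + 6·1) = (5 − 60, 50 + 6) = (-55, 56); dropping signs (only squares matter) gives (55, 56); check 55² + 56² = 3025 + 3136 = 6161 ✓.
  Scale by k = 4: (4·55, 4·56) = (220, 224).
Step 4: Order so x ≤ y and verify: 220² + 224² = 48400 + 50176 = 98576 = n. ✓

n = 98576 = 220² + 224² (one valid representation with x ≤ y).


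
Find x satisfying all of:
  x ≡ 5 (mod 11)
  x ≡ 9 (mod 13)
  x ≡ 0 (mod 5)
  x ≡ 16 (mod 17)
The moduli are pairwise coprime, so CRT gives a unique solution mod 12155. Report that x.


Product of moduli M = 11 · 13 · 5 · 17 = 12155.
Merge one congruence at a time:
  Start: x ≡ 5 (mod 11).
  Combine with x ≡ 9 (mod 13); new modulus lcm = 143.
    Write x = 5 + 11·t and substitute into x ≡ 9 (mod 13): 11·t ≡ 9 − 5 = 4 (mod 13).
    The inverse of 11 mod 13 is 6 (since 11·6 = 66 = 5·13 + 1), so t ≡ 6·4 = 24 ≡ 11 (mod 13).
    Then x = 5 + 11·11 = 126, valid modulo lcm(11, 13) = 143: x ≡ 126 (mod 143).
  Combine with x ≡ 0 (mod 5); new modulus lcm = 715.
    Write x = 126 + 143·t and substitute into x ≡ 0 (mod 5): 143·t ≡ 0 − 126 = -126 (mod 5).
    Reduce coefficients mod 5: 3·t ≡ 4 (mod 5).
    The inverse of 3 mod 5 is 2 (since 3·2 = 6 = 1·5 + 1), so t ≡ 2·4 = 8 ≡ 3 (mod 5).
    Then x = 126 + 143·3 = 555, valid modulo lcm(143, 5) = 715: x ≡ 555 (mod 715).
  Combine with x ≡ 16 (mod 17); new modulus lcm = 12155.
    Write x = 555 + 715·t and substitute into x ≡ 16 (mod 17): 715·t ≡ 16 − 555 = -539 (mod 17).
    Reduce coefficients mod 17: 1·t ≡ 5 (mod 17).
    So t ≡ 5 (mod 17).
    Then x = 555 + 715·5 = 4130, valid modulo lcm(715, 17) = 12155: x ≡ 4130 (mod 12155).
Verify against each original: 4130 mod 11 = 5, 4130 mod 13 = 9, 4130 mod 5 = 0, 4130 mod 17 = 16.

x ≡ 4130 (mod 12155).


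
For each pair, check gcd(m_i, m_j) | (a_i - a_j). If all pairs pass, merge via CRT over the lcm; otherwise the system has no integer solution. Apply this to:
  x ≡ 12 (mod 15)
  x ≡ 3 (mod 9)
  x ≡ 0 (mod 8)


Moduli 15, 9, 8 are not pairwise coprime, so CRT works modulo lcm(m_i) when all pairwise compatibility conditions hold.
Pairwise compatibility: gcd(m_i, m_j) must divide a_i - a_j for every pair.
Merge one congruence at a time:
  Start: x ≡ 12 (mod 15).
  Combine with x ≡ 3 (mod 9): gcd(15, 9) = 3; 3 - 12 = -9, which IS divisible by 3, so compatible.
    Write x = 12 + 15·t and substitute into x ≡ 3 (mod 9): 15·t ≡ 3 − 12 = -9 (mod 9).
    Divide the congruence (and modulus) by g = 3: 5·t ≡ -3 (mod 3).
    Reduce coefficients mod 3: 2·t ≡ 0 (mod 3).
    The inverse of 2 mod 3 is 2 (since 2·2 = 4 = 1·3 + 1), so t ≡ 2·0 = 0 ≡ 0 (mod 3).
    Then x = 12 + 15·0 = 12, valid modulo lcm(15, 9) = 45: x ≡ 12 (mod 45).
  Combine with x ≡ 0 (mod 8): gcd(45, 8) = 1; 0 - 12 = -12, which IS divisible by 1, so compatible.
    Write x = 12 + 45·t and substitute into x ≡ 0 (mod 8): 45·t ≡ 0 − 12 = -12 (mod 8).
    Reduce coefficients mod 8: 5·t ≡ 4 (mod 8).
    The inverse of 5 mod 8 is 5 (since 5·5 = 25 = 3·8 + 1), so t ≡ 5·4 = 20 ≡ 4 (mod 8).
    Then x = 12 + 45·4 = 192, valid modulo lcm(45, 8) = 360: x ≡ 192 (mod 360).
Verify: 192 mod 15 = 12, 192 mod 9 = 3, 192 mod 8 = 0.

x ≡ 192 (mod 360).
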